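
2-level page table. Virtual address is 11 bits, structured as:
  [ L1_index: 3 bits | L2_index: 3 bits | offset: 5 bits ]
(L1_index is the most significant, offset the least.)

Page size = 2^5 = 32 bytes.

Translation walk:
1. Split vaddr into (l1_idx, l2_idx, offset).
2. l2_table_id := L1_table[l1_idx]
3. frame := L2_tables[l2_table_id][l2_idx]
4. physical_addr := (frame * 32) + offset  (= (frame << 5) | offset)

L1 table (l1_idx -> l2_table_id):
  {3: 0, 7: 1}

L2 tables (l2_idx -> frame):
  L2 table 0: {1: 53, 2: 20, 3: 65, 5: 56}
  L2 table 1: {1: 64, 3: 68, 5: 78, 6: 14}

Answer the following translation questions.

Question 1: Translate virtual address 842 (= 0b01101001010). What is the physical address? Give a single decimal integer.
Answer: 650

Derivation:
vaddr = 842 = 0b01101001010
Split: l1_idx=3, l2_idx=2, offset=10
L1[3] = 0
L2[0][2] = 20
paddr = 20 * 32 + 10 = 650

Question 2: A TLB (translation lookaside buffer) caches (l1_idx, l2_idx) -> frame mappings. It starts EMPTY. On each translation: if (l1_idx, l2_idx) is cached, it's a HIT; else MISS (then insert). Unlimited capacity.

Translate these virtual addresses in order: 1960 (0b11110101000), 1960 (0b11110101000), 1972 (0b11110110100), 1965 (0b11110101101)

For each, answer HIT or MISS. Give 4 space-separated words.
vaddr=1960: (7,5) not in TLB -> MISS, insert
vaddr=1960: (7,5) in TLB -> HIT
vaddr=1972: (7,5) in TLB -> HIT
vaddr=1965: (7,5) in TLB -> HIT

Answer: MISS HIT HIT HIT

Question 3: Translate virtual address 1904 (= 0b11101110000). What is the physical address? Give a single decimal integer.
Answer: 2192

Derivation:
vaddr = 1904 = 0b11101110000
Split: l1_idx=7, l2_idx=3, offset=16
L1[7] = 1
L2[1][3] = 68
paddr = 68 * 32 + 16 = 2192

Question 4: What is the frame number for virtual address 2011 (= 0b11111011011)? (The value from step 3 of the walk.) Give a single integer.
Answer: 14

Derivation:
vaddr = 2011: l1_idx=7, l2_idx=6
L1[7] = 1; L2[1][6] = 14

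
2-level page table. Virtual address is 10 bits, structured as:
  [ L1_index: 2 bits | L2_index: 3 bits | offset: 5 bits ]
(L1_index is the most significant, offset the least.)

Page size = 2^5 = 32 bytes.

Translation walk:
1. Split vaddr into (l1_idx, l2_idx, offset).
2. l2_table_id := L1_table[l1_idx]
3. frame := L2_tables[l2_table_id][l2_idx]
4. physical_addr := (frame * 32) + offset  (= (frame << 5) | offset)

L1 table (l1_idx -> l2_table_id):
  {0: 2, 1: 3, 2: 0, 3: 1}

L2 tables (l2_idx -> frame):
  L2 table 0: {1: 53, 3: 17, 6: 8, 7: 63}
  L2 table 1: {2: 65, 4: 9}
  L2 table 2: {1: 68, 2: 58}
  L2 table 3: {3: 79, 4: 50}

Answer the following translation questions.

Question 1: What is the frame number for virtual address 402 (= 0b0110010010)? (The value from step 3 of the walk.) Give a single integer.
vaddr = 402: l1_idx=1, l2_idx=4
L1[1] = 3; L2[3][4] = 50

Answer: 50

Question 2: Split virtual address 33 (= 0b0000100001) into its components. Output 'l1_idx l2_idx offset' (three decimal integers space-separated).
vaddr = 33 = 0b0000100001
  top 2 bits -> l1_idx = 0
  next 3 bits -> l2_idx = 1
  bottom 5 bits -> offset = 1

Answer: 0 1 1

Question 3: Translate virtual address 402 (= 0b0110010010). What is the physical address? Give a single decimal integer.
vaddr = 402 = 0b0110010010
Split: l1_idx=1, l2_idx=4, offset=18
L1[1] = 3
L2[3][4] = 50
paddr = 50 * 32 + 18 = 1618

Answer: 1618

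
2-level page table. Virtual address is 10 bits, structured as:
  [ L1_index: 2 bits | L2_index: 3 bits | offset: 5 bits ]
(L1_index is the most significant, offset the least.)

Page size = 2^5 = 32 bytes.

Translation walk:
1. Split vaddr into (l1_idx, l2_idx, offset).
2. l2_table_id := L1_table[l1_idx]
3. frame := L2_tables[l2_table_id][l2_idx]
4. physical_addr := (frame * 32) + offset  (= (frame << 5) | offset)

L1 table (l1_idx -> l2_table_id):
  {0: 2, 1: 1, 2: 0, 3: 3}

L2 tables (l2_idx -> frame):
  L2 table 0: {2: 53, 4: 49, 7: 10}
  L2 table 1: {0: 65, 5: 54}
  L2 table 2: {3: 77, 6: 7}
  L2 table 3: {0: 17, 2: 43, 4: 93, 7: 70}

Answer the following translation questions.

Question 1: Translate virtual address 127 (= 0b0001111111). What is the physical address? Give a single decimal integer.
Answer: 2495

Derivation:
vaddr = 127 = 0b0001111111
Split: l1_idx=0, l2_idx=3, offset=31
L1[0] = 2
L2[2][3] = 77
paddr = 77 * 32 + 31 = 2495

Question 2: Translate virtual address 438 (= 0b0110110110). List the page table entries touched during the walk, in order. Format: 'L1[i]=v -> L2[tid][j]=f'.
Answer: L1[1]=1 -> L2[1][5]=54

Derivation:
vaddr = 438 = 0b0110110110
Split: l1_idx=1, l2_idx=5, offset=22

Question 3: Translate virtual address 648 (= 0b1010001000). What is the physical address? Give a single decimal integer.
vaddr = 648 = 0b1010001000
Split: l1_idx=2, l2_idx=4, offset=8
L1[2] = 0
L2[0][4] = 49
paddr = 49 * 32 + 8 = 1576

Answer: 1576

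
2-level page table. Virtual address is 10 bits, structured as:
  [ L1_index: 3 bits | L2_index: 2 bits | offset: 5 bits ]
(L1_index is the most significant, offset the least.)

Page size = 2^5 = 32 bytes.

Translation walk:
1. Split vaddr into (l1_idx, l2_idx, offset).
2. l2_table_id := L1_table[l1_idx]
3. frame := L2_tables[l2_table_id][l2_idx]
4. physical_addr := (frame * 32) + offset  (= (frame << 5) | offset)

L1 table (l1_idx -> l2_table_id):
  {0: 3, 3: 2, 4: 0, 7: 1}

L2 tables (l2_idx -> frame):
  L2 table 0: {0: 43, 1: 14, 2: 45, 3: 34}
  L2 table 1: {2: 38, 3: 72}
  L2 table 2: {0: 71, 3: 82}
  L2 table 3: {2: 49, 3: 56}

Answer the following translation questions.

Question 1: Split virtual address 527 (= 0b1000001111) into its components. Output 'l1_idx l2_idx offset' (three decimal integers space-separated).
vaddr = 527 = 0b1000001111
  top 3 bits -> l1_idx = 4
  next 2 bits -> l2_idx = 0
  bottom 5 bits -> offset = 15

Answer: 4 0 15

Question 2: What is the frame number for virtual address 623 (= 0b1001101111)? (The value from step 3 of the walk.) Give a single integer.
Answer: 34

Derivation:
vaddr = 623: l1_idx=4, l2_idx=3
L1[4] = 0; L2[0][3] = 34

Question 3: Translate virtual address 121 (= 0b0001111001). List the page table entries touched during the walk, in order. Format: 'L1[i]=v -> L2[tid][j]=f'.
vaddr = 121 = 0b0001111001
Split: l1_idx=0, l2_idx=3, offset=25

Answer: L1[0]=3 -> L2[3][3]=56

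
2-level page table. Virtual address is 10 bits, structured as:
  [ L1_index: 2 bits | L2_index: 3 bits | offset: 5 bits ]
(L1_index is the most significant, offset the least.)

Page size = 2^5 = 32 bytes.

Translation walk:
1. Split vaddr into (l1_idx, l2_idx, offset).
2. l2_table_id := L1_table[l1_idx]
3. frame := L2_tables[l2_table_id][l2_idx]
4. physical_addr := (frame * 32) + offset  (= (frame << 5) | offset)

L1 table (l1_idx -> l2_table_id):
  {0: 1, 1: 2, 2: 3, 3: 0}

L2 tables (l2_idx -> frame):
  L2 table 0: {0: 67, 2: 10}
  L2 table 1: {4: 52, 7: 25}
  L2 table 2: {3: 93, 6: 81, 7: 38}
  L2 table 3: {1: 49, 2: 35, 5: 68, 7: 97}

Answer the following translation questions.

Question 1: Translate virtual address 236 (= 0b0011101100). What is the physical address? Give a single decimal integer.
vaddr = 236 = 0b0011101100
Split: l1_idx=0, l2_idx=7, offset=12
L1[0] = 1
L2[1][7] = 25
paddr = 25 * 32 + 12 = 812

Answer: 812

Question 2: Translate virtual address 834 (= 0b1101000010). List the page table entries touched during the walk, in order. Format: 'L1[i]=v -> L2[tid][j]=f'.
Answer: L1[3]=0 -> L2[0][2]=10

Derivation:
vaddr = 834 = 0b1101000010
Split: l1_idx=3, l2_idx=2, offset=2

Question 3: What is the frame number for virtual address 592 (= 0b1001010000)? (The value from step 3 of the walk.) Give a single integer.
Answer: 35

Derivation:
vaddr = 592: l1_idx=2, l2_idx=2
L1[2] = 3; L2[3][2] = 35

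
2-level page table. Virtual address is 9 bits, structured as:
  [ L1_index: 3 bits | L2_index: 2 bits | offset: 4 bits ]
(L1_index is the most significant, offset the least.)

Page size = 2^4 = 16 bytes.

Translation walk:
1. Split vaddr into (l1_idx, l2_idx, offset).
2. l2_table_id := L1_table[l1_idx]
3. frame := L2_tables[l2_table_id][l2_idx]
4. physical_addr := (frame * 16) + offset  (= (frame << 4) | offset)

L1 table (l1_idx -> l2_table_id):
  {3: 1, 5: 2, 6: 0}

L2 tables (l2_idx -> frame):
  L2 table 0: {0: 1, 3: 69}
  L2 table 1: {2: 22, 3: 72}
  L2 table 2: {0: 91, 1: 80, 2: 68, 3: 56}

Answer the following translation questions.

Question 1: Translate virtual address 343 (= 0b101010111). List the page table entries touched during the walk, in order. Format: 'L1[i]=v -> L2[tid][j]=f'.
vaddr = 343 = 0b101010111
Split: l1_idx=5, l2_idx=1, offset=7

Answer: L1[5]=2 -> L2[2][1]=80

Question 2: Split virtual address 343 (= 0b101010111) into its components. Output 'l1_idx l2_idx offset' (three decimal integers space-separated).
vaddr = 343 = 0b101010111
  top 3 bits -> l1_idx = 5
  next 2 bits -> l2_idx = 1
  bottom 4 bits -> offset = 7

Answer: 5 1 7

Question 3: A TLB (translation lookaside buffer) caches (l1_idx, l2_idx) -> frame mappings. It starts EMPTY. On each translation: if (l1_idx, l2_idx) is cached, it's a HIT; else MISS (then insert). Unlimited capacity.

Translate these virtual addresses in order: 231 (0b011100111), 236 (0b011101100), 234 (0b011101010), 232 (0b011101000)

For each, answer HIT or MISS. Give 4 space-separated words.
vaddr=231: (3,2) not in TLB -> MISS, insert
vaddr=236: (3,2) in TLB -> HIT
vaddr=234: (3,2) in TLB -> HIT
vaddr=232: (3,2) in TLB -> HIT

Answer: MISS HIT HIT HIT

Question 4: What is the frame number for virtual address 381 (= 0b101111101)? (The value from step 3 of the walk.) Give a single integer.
Answer: 56

Derivation:
vaddr = 381: l1_idx=5, l2_idx=3
L1[5] = 2; L2[2][3] = 56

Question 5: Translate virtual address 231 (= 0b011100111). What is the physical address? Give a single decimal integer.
vaddr = 231 = 0b011100111
Split: l1_idx=3, l2_idx=2, offset=7
L1[3] = 1
L2[1][2] = 22
paddr = 22 * 16 + 7 = 359

Answer: 359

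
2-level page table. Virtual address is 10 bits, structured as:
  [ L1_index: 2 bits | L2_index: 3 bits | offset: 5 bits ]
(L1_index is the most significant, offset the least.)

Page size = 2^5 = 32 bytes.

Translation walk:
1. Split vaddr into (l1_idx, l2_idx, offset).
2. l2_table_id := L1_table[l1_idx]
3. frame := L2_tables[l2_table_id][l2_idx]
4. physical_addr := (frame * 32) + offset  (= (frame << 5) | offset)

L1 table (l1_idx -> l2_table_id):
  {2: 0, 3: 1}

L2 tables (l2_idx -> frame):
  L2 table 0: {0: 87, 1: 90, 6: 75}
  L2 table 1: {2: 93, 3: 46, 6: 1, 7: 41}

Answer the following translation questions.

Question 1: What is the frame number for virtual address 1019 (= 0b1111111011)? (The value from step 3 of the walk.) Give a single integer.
Answer: 41

Derivation:
vaddr = 1019: l1_idx=3, l2_idx=7
L1[3] = 1; L2[1][7] = 41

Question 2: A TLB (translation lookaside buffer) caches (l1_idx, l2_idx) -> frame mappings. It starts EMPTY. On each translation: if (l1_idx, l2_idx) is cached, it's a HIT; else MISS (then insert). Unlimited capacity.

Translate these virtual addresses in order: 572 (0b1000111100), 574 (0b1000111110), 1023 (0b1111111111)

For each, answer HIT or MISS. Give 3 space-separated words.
vaddr=572: (2,1) not in TLB -> MISS, insert
vaddr=574: (2,1) in TLB -> HIT
vaddr=1023: (3,7) not in TLB -> MISS, insert

Answer: MISS HIT MISS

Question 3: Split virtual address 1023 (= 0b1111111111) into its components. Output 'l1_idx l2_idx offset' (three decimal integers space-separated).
vaddr = 1023 = 0b1111111111
  top 2 bits -> l1_idx = 3
  next 3 bits -> l2_idx = 7
  bottom 5 bits -> offset = 31

Answer: 3 7 31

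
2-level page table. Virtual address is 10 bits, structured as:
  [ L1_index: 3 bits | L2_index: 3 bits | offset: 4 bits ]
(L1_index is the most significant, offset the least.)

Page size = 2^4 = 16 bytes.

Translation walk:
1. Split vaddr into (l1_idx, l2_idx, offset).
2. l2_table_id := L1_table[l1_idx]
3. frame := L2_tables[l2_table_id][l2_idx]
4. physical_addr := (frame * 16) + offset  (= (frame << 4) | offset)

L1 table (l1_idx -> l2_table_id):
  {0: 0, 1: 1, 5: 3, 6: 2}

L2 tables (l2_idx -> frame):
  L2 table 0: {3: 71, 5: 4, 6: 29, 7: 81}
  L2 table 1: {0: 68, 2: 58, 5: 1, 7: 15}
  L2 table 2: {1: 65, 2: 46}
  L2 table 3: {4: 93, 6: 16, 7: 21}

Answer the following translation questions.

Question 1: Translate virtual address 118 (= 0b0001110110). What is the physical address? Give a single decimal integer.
vaddr = 118 = 0b0001110110
Split: l1_idx=0, l2_idx=7, offset=6
L1[0] = 0
L2[0][7] = 81
paddr = 81 * 16 + 6 = 1302

Answer: 1302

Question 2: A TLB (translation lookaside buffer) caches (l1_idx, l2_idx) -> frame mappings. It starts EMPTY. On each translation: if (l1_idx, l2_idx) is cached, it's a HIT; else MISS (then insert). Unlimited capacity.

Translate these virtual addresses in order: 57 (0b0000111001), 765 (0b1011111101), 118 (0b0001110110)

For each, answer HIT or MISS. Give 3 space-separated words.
Answer: MISS MISS MISS

Derivation:
vaddr=57: (0,3) not in TLB -> MISS, insert
vaddr=765: (5,7) not in TLB -> MISS, insert
vaddr=118: (0,7) not in TLB -> MISS, insert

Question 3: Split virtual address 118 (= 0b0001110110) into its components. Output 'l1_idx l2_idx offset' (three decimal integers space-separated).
Answer: 0 7 6

Derivation:
vaddr = 118 = 0b0001110110
  top 3 bits -> l1_idx = 0
  next 3 bits -> l2_idx = 7
  bottom 4 bits -> offset = 6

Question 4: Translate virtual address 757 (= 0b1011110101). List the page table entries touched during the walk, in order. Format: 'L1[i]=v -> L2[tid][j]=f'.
Answer: L1[5]=3 -> L2[3][7]=21

Derivation:
vaddr = 757 = 0b1011110101
Split: l1_idx=5, l2_idx=7, offset=5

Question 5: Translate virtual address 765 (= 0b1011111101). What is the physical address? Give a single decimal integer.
vaddr = 765 = 0b1011111101
Split: l1_idx=5, l2_idx=7, offset=13
L1[5] = 3
L2[3][7] = 21
paddr = 21 * 16 + 13 = 349

Answer: 349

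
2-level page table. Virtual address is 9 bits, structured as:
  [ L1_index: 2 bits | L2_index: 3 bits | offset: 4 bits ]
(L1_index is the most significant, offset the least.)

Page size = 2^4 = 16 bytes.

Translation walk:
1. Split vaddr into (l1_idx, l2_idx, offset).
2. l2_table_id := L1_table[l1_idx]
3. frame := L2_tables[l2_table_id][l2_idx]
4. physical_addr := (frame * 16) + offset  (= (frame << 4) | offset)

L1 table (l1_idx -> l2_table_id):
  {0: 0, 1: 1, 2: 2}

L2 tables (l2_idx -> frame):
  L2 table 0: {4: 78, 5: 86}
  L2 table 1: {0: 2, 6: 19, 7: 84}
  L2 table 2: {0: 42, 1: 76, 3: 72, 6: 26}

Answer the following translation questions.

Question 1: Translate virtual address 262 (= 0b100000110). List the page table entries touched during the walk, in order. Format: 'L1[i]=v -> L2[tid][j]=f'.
vaddr = 262 = 0b100000110
Split: l1_idx=2, l2_idx=0, offset=6

Answer: L1[2]=2 -> L2[2][0]=42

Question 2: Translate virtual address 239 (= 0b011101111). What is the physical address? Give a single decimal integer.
vaddr = 239 = 0b011101111
Split: l1_idx=1, l2_idx=6, offset=15
L1[1] = 1
L2[1][6] = 19
paddr = 19 * 16 + 15 = 319

Answer: 319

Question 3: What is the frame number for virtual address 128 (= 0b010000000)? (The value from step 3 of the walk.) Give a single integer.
vaddr = 128: l1_idx=1, l2_idx=0
L1[1] = 1; L2[1][0] = 2

Answer: 2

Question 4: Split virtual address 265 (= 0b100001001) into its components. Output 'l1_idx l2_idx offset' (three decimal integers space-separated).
vaddr = 265 = 0b100001001
  top 2 bits -> l1_idx = 2
  next 3 bits -> l2_idx = 0
  bottom 4 bits -> offset = 9

Answer: 2 0 9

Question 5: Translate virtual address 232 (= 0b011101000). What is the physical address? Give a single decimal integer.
Answer: 312

Derivation:
vaddr = 232 = 0b011101000
Split: l1_idx=1, l2_idx=6, offset=8
L1[1] = 1
L2[1][6] = 19
paddr = 19 * 16 + 8 = 312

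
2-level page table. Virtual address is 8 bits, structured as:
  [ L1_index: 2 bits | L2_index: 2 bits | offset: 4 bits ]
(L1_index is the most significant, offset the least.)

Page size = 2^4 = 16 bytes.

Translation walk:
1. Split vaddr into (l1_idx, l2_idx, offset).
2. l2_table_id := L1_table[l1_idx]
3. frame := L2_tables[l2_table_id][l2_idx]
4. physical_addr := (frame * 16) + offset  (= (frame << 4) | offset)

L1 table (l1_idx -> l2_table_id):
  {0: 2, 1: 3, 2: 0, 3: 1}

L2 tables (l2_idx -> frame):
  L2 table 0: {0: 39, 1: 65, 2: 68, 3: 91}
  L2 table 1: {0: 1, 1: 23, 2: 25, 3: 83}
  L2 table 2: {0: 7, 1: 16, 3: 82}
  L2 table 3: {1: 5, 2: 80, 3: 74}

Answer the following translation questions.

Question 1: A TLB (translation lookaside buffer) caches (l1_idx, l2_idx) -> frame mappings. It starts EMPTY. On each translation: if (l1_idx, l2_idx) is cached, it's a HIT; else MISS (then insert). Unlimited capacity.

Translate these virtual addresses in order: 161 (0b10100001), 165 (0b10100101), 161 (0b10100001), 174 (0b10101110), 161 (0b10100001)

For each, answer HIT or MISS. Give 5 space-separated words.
vaddr=161: (2,2) not in TLB -> MISS, insert
vaddr=165: (2,2) in TLB -> HIT
vaddr=161: (2,2) in TLB -> HIT
vaddr=174: (2,2) in TLB -> HIT
vaddr=161: (2,2) in TLB -> HIT

Answer: MISS HIT HIT HIT HIT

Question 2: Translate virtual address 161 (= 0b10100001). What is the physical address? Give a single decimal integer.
vaddr = 161 = 0b10100001
Split: l1_idx=2, l2_idx=2, offset=1
L1[2] = 0
L2[0][2] = 68
paddr = 68 * 16 + 1 = 1089

Answer: 1089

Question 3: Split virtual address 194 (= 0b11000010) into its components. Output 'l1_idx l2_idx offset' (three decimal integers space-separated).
Answer: 3 0 2

Derivation:
vaddr = 194 = 0b11000010
  top 2 bits -> l1_idx = 3
  next 2 bits -> l2_idx = 0
  bottom 4 bits -> offset = 2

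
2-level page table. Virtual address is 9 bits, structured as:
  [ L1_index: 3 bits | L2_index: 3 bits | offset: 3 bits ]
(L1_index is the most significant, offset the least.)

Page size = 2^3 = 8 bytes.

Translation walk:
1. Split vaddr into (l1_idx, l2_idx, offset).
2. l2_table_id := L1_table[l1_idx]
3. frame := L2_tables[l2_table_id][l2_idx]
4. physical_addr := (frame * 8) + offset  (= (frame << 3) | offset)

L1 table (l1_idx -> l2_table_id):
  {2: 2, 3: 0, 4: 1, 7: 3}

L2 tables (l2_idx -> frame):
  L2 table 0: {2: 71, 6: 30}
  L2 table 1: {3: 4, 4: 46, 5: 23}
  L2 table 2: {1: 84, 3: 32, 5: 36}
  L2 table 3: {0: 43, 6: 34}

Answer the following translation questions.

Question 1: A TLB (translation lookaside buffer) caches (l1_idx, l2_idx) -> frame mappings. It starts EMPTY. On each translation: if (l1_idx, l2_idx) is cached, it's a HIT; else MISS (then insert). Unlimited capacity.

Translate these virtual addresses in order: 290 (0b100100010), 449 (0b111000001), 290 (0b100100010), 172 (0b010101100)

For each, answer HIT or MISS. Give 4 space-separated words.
vaddr=290: (4,4) not in TLB -> MISS, insert
vaddr=449: (7,0) not in TLB -> MISS, insert
vaddr=290: (4,4) in TLB -> HIT
vaddr=172: (2,5) not in TLB -> MISS, insert

Answer: MISS MISS HIT MISS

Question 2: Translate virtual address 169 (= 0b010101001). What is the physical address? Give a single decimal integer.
Answer: 289

Derivation:
vaddr = 169 = 0b010101001
Split: l1_idx=2, l2_idx=5, offset=1
L1[2] = 2
L2[2][5] = 36
paddr = 36 * 8 + 1 = 289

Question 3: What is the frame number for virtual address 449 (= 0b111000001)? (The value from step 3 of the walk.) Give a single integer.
Answer: 43

Derivation:
vaddr = 449: l1_idx=7, l2_idx=0
L1[7] = 3; L2[3][0] = 43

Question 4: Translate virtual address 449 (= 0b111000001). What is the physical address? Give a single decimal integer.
vaddr = 449 = 0b111000001
Split: l1_idx=7, l2_idx=0, offset=1
L1[7] = 3
L2[3][0] = 43
paddr = 43 * 8 + 1 = 345

Answer: 345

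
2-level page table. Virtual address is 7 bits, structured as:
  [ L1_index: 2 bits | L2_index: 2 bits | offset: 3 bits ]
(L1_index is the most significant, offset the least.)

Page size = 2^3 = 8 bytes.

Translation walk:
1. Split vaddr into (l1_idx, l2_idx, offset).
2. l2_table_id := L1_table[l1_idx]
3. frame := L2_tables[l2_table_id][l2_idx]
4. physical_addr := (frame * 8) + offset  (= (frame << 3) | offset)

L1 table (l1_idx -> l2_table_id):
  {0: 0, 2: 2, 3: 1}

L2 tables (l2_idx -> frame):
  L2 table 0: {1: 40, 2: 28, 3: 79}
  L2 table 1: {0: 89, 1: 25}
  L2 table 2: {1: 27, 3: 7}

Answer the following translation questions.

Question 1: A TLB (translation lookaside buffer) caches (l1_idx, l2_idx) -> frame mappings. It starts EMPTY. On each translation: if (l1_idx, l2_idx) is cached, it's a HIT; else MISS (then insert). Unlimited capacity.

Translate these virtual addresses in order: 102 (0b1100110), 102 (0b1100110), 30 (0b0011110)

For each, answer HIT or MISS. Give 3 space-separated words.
vaddr=102: (3,0) not in TLB -> MISS, insert
vaddr=102: (3,0) in TLB -> HIT
vaddr=30: (0,3) not in TLB -> MISS, insert

Answer: MISS HIT MISS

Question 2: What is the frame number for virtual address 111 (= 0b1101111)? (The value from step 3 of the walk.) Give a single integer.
vaddr = 111: l1_idx=3, l2_idx=1
L1[3] = 1; L2[1][1] = 25

Answer: 25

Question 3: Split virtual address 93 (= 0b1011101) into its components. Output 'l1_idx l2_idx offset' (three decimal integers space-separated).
vaddr = 93 = 0b1011101
  top 2 bits -> l1_idx = 2
  next 2 bits -> l2_idx = 3
  bottom 3 bits -> offset = 5

Answer: 2 3 5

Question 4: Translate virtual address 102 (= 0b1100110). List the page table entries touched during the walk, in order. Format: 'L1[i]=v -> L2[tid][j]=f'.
Answer: L1[3]=1 -> L2[1][0]=89

Derivation:
vaddr = 102 = 0b1100110
Split: l1_idx=3, l2_idx=0, offset=6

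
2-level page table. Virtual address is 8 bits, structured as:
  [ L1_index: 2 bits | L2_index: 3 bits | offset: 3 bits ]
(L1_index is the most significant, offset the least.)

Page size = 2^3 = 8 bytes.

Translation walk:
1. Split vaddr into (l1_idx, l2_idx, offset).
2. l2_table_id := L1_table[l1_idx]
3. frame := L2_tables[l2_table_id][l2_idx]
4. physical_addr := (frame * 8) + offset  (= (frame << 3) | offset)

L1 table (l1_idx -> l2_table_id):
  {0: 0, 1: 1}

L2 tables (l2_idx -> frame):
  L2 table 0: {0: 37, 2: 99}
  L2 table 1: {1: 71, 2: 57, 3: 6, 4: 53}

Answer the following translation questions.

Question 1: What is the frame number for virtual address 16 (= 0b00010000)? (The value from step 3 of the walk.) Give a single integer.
vaddr = 16: l1_idx=0, l2_idx=2
L1[0] = 0; L2[0][2] = 99

Answer: 99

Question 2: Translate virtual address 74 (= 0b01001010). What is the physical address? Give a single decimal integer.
vaddr = 74 = 0b01001010
Split: l1_idx=1, l2_idx=1, offset=2
L1[1] = 1
L2[1][1] = 71
paddr = 71 * 8 + 2 = 570

Answer: 570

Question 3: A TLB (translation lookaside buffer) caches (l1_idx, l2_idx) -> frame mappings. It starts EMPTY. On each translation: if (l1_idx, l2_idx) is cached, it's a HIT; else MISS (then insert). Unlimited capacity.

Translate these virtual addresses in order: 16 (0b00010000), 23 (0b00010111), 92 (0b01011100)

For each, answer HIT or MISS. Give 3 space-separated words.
vaddr=16: (0,2) not in TLB -> MISS, insert
vaddr=23: (0,2) in TLB -> HIT
vaddr=92: (1,3) not in TLB -> MISS, insert

Answer: MISS HIT MISS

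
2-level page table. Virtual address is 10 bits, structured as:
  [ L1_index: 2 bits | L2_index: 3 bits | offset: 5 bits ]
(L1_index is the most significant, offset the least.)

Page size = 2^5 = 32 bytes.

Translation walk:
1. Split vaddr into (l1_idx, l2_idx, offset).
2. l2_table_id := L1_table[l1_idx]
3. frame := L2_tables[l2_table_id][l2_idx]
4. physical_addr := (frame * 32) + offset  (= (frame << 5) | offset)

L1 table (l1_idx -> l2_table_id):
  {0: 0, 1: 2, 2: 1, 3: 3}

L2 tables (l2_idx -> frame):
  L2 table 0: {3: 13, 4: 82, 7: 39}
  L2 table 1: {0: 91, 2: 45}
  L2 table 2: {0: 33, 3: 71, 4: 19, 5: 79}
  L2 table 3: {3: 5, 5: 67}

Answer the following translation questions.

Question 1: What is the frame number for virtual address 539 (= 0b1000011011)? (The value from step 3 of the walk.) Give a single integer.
Answer: 91

Derivation:
vaddr = 539: l1_idx=2, l2_idx=0
L1[2] = 1; L2[1][0] = 91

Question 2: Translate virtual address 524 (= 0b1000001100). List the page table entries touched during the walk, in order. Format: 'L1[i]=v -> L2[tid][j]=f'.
Answer: L1[2]=1 -> L2[1][0]=91

Derivation:
vaddr = 524 = 0b1000001100
Split: l1_idx=2, l2_idx=0, offset=12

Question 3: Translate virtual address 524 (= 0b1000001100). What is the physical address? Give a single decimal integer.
Answer: 2924

Derivation:
vaddr = 524 = 0b1000001100
Split: l1_idx=2, l2_idx=0, offset=12
L1[2] = 1
L2[1][0] = 91
paddr = 91 * 32 + 12 = 2924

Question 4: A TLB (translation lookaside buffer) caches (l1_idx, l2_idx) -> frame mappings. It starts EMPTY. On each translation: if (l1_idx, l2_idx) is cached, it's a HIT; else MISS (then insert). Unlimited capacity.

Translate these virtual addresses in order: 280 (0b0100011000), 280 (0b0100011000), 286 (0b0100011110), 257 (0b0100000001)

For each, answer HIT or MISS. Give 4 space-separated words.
vaddr=280: (1,0) not in TLB -> MISS, insert
vaddr=280: (1,0) in TLB -> HIT
vaddr=286: (1,0) in TLB -> HIT
vaddr=257: (1,0) in TLB -> HIT

Answer: MISS HIT HIT HIT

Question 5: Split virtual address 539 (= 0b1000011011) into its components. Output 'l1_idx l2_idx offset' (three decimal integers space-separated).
Answer: 2 0 27

Derivation:
vaddr = 539 = 0b1000011011
  top 2 bits -> l1_idx = 2
  next 3 bits -> l2_idx = 0
  bottom 5 bits -> offset = 27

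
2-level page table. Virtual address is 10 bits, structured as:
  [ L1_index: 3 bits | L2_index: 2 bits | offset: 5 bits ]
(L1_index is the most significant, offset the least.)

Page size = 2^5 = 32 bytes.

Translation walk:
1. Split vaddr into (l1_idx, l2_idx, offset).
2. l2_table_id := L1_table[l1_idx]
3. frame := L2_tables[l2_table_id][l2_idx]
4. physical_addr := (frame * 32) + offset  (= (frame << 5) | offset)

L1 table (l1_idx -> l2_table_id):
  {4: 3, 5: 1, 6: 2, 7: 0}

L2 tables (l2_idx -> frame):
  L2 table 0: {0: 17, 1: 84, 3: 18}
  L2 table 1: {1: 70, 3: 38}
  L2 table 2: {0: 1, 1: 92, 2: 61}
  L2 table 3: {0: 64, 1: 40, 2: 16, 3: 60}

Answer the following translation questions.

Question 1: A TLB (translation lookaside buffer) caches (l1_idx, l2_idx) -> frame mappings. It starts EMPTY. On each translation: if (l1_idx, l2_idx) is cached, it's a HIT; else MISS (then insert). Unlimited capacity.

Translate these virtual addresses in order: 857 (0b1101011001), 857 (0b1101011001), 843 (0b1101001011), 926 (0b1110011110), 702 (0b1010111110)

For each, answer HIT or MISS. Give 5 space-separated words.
vaddr=857: (6,2) not in TLB -> MISS, insert
vaddr=857: (6,2) in TLB -> HIT
vaddr=843: (6,2) in TLB -> HIT
vaddr=926: (7,0) not in TLB -> MISS, insert
vaddr=702: (5,1) not in TLB -> MISS, insert

Answer: MISS HIT HIT MISS MISS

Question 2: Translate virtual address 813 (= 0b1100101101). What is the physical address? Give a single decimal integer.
vaddr = 813 = 0b1100101101
Split: l1_idx=6, l2_idx=1, offset=13
L1[6] = 2
L2[2][1] = 92
paddr = 92 * 32 + 13 = 2957

Answer: 2957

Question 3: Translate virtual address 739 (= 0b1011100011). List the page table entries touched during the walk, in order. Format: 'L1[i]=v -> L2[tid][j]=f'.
vaddr = 739 = 0b1011100011
Split: l1_idx=5, l2_idx=3, offset=3

Answer: L1[5]=1 -> L2[1][3]=38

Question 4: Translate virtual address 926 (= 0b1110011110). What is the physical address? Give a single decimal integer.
vaddr = 926 = 0b1110011110
Split: l1_idx=7, l2_idx=0, offset=30
L1[7] = 0
L2[0][0] = 17
paddr = 17 * 32 + 30 = 574

Answer: 574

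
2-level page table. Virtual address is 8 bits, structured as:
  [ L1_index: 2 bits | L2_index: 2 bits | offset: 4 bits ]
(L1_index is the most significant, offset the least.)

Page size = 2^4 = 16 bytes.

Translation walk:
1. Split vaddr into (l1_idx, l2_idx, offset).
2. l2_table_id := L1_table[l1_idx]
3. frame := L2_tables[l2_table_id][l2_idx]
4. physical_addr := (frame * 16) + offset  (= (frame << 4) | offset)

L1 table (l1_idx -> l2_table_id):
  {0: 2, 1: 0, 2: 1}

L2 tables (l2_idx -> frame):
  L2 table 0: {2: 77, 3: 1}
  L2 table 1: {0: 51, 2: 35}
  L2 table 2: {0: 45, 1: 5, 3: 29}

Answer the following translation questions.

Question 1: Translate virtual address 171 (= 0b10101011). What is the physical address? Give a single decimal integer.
vaddr = 171 = 0b10101011
Split: l1_idx=2, l2_idx=2, offset=11
L1[2] = 1
L2[1][2] = 35
paddr = 35 * 16 + 11 = 571

Answer: 571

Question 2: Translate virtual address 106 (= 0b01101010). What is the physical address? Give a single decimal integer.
Answer: 1242

Derivation:
vaddr = 106 = 0b01101010
Split: l1_idx=1, l2_idx=2, offset=10
L1[1] = 0
L2[0][2] = 77
paddr = 77 * 16 + 10 = 1242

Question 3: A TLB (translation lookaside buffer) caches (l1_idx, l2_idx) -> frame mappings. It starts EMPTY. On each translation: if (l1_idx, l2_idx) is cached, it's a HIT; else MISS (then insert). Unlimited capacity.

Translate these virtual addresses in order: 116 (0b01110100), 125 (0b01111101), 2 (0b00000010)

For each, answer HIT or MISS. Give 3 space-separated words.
vaddr=116: (1,3) not in TLB -> MISS, insert
vaddr=125: (1,3) in TLB -> HIT
vaddr=2: (0,0) not in TLB -> MISS, insert

Answer: MISS HIT MISS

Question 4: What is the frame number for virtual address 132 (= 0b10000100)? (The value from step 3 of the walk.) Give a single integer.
vaddr = 132: l1_idx=2, l2_idx=0
L1[2] = 1; L2[1][0] = 51

Answer: 51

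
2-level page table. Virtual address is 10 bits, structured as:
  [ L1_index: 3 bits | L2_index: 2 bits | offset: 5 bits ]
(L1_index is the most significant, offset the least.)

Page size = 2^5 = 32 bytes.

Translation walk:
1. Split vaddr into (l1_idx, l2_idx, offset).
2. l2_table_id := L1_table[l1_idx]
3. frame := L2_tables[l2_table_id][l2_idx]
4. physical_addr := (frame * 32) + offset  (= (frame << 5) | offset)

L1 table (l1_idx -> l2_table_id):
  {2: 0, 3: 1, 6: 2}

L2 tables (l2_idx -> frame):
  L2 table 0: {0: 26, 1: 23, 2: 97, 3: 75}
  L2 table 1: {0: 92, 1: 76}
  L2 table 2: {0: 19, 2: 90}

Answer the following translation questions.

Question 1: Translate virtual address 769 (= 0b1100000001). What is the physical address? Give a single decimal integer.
vaddr = 769 = 0b1100000001
Split: l1_idx=6, l2_idx=0, offset=1
L1[6] = 2
L2[2][0] = 19
paddr = 19 * 32 + 1 = 609

Answer: 609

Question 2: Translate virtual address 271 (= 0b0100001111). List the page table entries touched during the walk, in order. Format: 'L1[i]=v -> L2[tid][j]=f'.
vaddr = 271 = 0b0100001111
Split: l1_idx=2, l2_idx=0, offset=15

Answer: L1[2]=0 -> L2[0][0]=26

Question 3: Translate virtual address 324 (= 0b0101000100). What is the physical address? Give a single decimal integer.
Answer: 3108

Derivation:
vaddr = 324 = 0b0101000100
Split: l1_idx=2, l2_idx=2, offset=4
L1[2] = 0
L2[0][2] = 97
paddr = 97 * 32 + 4 = 3108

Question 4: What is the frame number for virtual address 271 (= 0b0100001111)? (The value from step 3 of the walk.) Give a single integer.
Answer: 26

Derivation:
vaddr = 271: l1_idx=2, l2_idx=0
L1[2] = 0; L2[0][0] = 26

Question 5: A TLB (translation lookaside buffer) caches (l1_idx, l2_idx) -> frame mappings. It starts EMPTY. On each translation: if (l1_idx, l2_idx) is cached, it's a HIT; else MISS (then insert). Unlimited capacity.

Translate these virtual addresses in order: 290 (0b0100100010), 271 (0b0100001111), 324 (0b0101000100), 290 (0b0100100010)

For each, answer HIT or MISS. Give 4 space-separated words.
vaddr=290: (2,1) not in TLB -> MISS, insert
vaddr=271: (2,0) not in TLB -> MISS, insert
vaddr=324: (2,2) not in TLB -> MISS, insert
vaddr=290: (2,1) in TLB -> HIT

Answer: MISS MISS MISS HIT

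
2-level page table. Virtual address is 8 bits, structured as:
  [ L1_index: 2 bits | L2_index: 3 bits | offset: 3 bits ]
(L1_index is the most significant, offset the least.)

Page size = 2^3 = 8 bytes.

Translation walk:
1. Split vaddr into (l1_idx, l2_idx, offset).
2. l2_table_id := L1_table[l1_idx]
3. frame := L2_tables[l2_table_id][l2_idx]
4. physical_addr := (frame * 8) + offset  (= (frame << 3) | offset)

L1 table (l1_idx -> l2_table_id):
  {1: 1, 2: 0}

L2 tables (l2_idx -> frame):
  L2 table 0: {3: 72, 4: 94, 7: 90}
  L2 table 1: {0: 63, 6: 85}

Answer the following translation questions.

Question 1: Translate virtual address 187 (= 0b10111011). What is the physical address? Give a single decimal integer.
Answer: 723

Derivation:
vaddr = 187 = 0b10111011
Split: l1_idx=2, l2_idx=7, offset=3
L1[2] = 0
L2[0][7] = 90
paddr = 90 * 8 + 3 = 723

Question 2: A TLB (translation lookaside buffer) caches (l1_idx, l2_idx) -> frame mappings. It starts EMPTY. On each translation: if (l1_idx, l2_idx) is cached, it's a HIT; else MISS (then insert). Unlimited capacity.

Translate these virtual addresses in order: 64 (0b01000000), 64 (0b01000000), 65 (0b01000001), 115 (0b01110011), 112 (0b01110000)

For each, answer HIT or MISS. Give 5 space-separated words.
vaddr=64: (1,0) not in TLB -> MISS, insert
vaddr=64: (1,0) in TLB -> HIT
vaddr=65: (1,0) in TLB -> HIT
vaddr=115: (1,6) not in TLB -> MISS, insert
vaddr=112: (1,6) in TLB -> HIT

Answer: MISS HIT HIT MISS HIT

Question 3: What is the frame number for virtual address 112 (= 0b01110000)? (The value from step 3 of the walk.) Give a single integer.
Answer: 85

Derivation:
vaddr = 112: l1_idx=1, l2_idx=6
L1[1] = 1; L2[1][6] = 85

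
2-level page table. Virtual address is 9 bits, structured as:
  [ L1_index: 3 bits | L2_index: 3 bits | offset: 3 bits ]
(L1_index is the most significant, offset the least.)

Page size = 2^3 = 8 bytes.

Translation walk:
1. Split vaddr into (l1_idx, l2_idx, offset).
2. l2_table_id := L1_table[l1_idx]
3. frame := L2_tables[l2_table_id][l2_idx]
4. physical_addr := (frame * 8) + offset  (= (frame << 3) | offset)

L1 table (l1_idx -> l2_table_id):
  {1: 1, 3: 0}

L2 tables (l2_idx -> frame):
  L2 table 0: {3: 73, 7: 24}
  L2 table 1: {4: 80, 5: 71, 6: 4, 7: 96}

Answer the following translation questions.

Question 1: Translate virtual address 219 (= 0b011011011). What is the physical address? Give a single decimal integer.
Answer: 587

Derivation:
vaddr = 219 = 0b011011011
Split: l1_idx=3, l2_idx=3, offset=3
L1[3] = 0
L2[0][3] = 73
paddr = 73 * 8 + 3 = 587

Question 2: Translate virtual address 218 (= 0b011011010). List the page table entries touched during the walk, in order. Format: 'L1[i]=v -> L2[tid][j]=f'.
vaddr = 218 = 0b011011010
Split: l1_idx=3, l2_idx=3, offset=2

Answer: L1[3]=0 -> L2[0][3]=73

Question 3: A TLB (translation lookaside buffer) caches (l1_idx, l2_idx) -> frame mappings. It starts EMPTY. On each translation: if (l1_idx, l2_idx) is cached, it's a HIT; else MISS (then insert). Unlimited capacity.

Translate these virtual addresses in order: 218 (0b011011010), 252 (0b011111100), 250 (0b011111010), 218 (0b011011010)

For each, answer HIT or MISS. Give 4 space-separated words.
vaddr=218: (3,3) not in TLB -> MISS, insert
vaddr=252: (3,7) not in TLB -> MISS, insert
vaddr=250: (3,7) in TLB -> HIT
vaddr=218: (3,3) in TLB -> HIT

Answer: MISS MISS HIT HIT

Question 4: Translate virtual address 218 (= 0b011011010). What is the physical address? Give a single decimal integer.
Answer: 586

Derivation:
vaddr = 218 = 0b011011010
Split: l1_idx=3, l2_idx=3, offset=2
L1[3] = 0
L2[0][3] = 73
paddr = 73 * 8 + 2 = 586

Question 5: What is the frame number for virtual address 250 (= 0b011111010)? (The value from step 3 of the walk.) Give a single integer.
Answer: 24

Derivation:
vaddr = 250: l1_idx=3, l2_idx=7
L1[3] = 0; L2[0][7] = 24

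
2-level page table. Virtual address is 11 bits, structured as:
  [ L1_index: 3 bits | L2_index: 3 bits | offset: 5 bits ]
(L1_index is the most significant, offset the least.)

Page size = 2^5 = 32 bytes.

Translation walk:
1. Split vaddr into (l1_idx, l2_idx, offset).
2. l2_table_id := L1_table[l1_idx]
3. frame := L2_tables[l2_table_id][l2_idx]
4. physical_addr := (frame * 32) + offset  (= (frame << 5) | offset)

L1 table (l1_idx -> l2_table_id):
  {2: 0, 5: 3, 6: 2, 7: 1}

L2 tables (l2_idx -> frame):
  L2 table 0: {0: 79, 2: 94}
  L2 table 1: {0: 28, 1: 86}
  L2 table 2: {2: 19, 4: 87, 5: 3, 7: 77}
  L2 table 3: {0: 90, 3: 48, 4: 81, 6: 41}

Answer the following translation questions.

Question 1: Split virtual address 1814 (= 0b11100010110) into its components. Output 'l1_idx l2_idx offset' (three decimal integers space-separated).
Answer: 7 0 22

Derivation:
vaddr = 1814 = 0b11100010110
  top 3 bits -> l1_idx = 7
  next 3 bits -> l2_idx = 0
  bottom 5 bits -> offset = 22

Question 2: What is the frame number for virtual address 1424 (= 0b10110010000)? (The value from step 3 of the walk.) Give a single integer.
vaddr = 1424: l1_idx=5, l2_idx=4
L1[5] = 3; L2[3][4] = 81

Answer: 81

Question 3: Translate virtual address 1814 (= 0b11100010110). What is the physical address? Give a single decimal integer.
vaddr = 1814 = 0b11100010110
Split: l1_idx=7, l2_idx=0, offset=22
L1[7] = 1
L2[1][0] = 28
paddr = 28 * 32 + 22 = 918

Answer: 918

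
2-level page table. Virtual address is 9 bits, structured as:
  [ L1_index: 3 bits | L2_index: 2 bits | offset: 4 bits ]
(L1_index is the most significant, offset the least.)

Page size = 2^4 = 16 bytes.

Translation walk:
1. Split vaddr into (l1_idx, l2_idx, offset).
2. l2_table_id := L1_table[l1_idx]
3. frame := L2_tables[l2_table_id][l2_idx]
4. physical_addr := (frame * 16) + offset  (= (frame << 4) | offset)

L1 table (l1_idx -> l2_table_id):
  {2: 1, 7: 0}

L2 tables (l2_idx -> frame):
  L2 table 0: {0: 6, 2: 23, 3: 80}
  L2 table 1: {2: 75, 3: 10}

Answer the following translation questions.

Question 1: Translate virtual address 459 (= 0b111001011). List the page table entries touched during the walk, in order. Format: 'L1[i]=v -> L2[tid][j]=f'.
vaddr = 459 = 0b111001011
Split: l1_idx=7, l2_idx=0, offset=11

Answer: L1[7]=0 -> L2[0][0]=6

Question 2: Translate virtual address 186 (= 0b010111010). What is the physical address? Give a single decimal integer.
Answer: 170

Derivation:
vaddr = 186 = 0b010111010
Split: l1_idx=2, l2_idx=3, offset=10
L1[2] = 1
L2[1][3] = 10
paddr = 10 * 16 + 10 = 170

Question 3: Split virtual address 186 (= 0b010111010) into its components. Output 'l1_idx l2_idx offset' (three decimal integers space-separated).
Answer: 2 3 10

Derivation:
vaddr = 186 = 0b010111010
  top 3 bits -> l1_idx = 2
  next 2 bits -> l2_idx = 3
  bottom 4 bits -> offset = 10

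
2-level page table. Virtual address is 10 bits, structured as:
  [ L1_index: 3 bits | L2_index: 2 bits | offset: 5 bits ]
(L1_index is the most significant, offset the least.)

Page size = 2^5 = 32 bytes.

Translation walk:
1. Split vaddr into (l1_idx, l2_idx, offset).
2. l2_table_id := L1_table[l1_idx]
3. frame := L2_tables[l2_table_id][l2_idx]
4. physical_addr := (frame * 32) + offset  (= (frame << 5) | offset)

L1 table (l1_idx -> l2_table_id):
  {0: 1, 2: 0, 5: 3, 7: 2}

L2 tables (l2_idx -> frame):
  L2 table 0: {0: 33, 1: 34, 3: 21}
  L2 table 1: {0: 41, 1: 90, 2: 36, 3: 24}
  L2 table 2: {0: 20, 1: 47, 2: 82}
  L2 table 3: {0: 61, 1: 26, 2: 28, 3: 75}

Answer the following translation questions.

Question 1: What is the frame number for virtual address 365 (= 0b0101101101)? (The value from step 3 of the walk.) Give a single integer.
Answer: 21

Derivation:
vaddr = 365: l1_idx=2, l2_idx=3
L1[2] = 0; L2[0][3] = 21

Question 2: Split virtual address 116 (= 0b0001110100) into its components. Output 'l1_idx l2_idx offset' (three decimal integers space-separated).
vaddr = 116 = 0b0001110100
  top 3 bits -> l1_idx = 0
  next 2 bits -> l2_idx = 3
  bottom 5 bits -> offset = 20

Answer: 0 3 20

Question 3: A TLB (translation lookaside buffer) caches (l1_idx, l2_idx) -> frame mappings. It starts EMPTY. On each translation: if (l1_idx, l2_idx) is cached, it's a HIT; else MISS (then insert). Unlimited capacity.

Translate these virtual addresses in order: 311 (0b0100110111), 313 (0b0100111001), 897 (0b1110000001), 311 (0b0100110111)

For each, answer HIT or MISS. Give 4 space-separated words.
vaddr=311: (2,1) not in TLB -> MISS, insert
vaddr=313: (2,1) in TLB -> HIT
vaddr=897: (7,0) not in TLB -> MISS, insert
vaddr=311: (2,1) in TLB -> HIT

Answer: MISS HIT MISS HIT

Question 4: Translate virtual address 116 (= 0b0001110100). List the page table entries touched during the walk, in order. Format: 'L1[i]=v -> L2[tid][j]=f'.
Answer: L1[0]=1 -> L2[1][3]=24

Derivation:
vaddr = 116 = 0b0001110100
Split: l1_idx=0, l2_idx=3, offset=20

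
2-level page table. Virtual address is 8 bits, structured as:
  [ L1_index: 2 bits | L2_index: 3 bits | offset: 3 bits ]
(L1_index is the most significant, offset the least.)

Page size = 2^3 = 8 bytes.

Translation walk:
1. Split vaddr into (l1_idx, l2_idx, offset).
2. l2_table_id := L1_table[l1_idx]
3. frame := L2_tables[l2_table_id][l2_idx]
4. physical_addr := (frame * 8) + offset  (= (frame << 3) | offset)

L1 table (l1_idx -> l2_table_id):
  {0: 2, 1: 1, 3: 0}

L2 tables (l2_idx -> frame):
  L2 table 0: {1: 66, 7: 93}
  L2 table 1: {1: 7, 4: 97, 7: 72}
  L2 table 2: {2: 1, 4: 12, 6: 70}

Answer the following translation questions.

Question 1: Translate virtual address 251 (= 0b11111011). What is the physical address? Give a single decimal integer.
Answer: 747

Derivation:
vaddr = 251 = 0b11111011
Split: l1_idx=3, l2_idx=7, offset=3
L1[3] = 0
L2[0][7] = 93
paddr = 93 * 8 + 3 = 747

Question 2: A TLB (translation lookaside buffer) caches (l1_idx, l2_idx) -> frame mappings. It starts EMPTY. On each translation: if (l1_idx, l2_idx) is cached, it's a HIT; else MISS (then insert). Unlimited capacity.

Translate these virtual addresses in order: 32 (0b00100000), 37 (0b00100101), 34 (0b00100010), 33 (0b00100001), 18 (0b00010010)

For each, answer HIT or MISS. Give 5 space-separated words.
vaddr=32: (0,4) not in TLB -> MISS, insert
vaddr=37: (0,4) in TLB -> HIT
vaddr=34: (0,4) in TLB -> HIT
vaddr=33: (0,4) in TLB -> HIT
vaddr=18: (0,2) not in TLB -> MISS, insert

Answer: MISS HIT HIT HIT MISS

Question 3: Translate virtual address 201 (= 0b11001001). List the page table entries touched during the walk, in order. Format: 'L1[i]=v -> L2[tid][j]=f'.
Answer: L1[3]=0 -> L2[0][1]=66

Derivation:
vaddr = 201 = 0b11001001
Split: l1_idx=3, l2_idx=1, offset=1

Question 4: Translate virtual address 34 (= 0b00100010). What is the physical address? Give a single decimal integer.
Answer: 98

Derivation:
vaddr = 34 = 0b00100010
Split: l1_idx=0, l2_idx=4, offset=2
L1[0] = 2
L2[2][4] = 12
paddr = 12 * 8 + 2 = 98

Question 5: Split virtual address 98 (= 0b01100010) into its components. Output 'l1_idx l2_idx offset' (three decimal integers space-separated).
vaddr = 98 = 0b01100010
  top 2 bits -> l1_idx = 1
  next 3 bits -> l2_idx = 4
  bottom 3 bits -> offset = 2

Answer: 1 4 2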